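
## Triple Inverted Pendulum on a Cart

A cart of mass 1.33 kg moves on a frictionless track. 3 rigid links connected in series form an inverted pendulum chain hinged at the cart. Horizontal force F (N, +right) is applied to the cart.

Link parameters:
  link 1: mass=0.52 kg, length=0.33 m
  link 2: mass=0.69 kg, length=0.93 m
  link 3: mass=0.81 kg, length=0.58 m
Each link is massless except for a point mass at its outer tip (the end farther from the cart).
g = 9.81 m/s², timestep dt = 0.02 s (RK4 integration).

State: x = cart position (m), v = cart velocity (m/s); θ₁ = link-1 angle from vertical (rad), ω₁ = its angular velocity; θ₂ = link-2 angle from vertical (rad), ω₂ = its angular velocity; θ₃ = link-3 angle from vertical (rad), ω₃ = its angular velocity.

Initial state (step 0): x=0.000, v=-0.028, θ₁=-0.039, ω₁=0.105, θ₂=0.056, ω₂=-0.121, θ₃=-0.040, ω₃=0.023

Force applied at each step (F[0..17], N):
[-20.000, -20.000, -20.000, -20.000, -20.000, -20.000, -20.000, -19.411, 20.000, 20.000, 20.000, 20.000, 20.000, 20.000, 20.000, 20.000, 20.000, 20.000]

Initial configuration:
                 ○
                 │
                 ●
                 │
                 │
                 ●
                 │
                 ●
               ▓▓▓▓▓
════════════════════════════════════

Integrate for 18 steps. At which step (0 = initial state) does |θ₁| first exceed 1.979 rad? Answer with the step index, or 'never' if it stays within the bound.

apply F[0]=-20.000 → step 1: x=-0.003, v=-0.318, θ₁=-0.030, ω₁=0.806, θ₂=0.055, ω₂=-0.022, θ₃=-0.040, ω₃=-0.047
apply F[1]=-20.000 → step 2: x=-0.013, v=-0.613, θ₁=-0.006, ω₁=1.567, θ₂=0.055, ω₂=0.058, θ₃=-0.042, ω₃=-0.114
apply F[2]=-20.000 → step 3: x=-0.028, v=-0.917, θ₁=0.033, ω₁=2.431, θ₂=0.057, ω₂=0.109, θ₃=-0.045, ω₃=-0.174
apply F[3]=-20.000 → step 4: x=-0.049, v=-1.228, θ₁=0.092, ω₁=3.410, θ₂=0.059, ω₂=0.124, θ₃=-0.049, ω₃=-0.220
apply F[4]=-20.000 → step 5: x=-0.077, v=-1.538, θ₁=0.170, ω₁=4.443, θ₂=0.062, ω₂=0.118, θ₃=-0.053, ω₃=-0.241
apply F[5]=-20.000 → step 6: x=-0.111, v=-1.828, θ₁=0.269, ω₁=5.386, θ₂=0.064, ω₂=0.135, θ₃=-0.058, ω₃=-0.228
apply F[6]=-20.000 → step 7: x=-0.150, v=-2.082, θ₁=0.384, ω₁=6.097, θ₂=0.067, ω₂=0.224, θ₃=-0.062, ω₃=-0.185
apply F[7]=-19.411 → step 8: x=-0.194, v=-2.290, θ₁=0.511, ω₁=6.542, θ₂=0.074, ω₂=0.401, θ₃=-0.065, ω₃=-0.126
apply F[8]=+20.000 → step 9: x=-0.237, v=-2.012, θ₁=0.638, ω₁=6.253, θ₂=0.081, ω₂=0.351, θ₃=-0.068, ω₃=-0.138
apply F[9]=+20.000 → step 10: x=-0.274, v=-1.745, θ₁=0.762, ω₁=6.155, θ₂=0.087, ω₂=0.273, θ₃=-0.071, ω₃=-0.154
apply F[10]=+20.000 → step 11: x=-0.307, v=-1.481, θ₁=0.885, ω₁=6.187, θ₂=0.092, ω₂=0.186, θ₃=-0.074, ω₃=-0.168
apply F[11]=+20.000 → step 12: x=-0.334, v=-1.214, θ₁=1.010, ω₁=6.316, θ₂=0.095, ω₂=0.103, θ₃=-0.078, ω₃=-0.180
apply F[12]=+20.000 → step 13: x=-0.355, v=-0.941, θ₁=1.139, ω₁=6.527, θ₂=0.096, ω₂=0.034, θ₃=-0.081, ω₃=-0.187
apply F[13]=+20.000 → step 14: x=-0.371, v=-0.658, θ₁=1.272, ω₁=6.818, θ₂=0.096, ω₂=-0.011, θ₃=-0.085, ω₃=-0.191
apply F[14]=+20.000 → step 15: x=-0.381, v=-0.361, θ₁=1.412, ω₁=7.200, θ₂=0.096, ω₂=-0.022, θ₃=-0.089, ω₃=-0.191
apply F[15]=+20.000 → step 16: x=-0.385, v=-0.046, θ₁=1.561, ω₁=7.699, θ₂=0.096, ω₂=0.016, θ₃=-0.093, ω₃=-0.190
apply F[16]=+20.000 → step 17: x=-0.383, v=0.293, θ₁=1.721, ω₁=8.359, θ₂=0.097, ω₂=0.122, θ₃=-0.097, ω₃=-0.190
apply F[17]=+20.000 → step 18: x=-0.373, v=0.668, θ₁=1.897, ω₁=9.263, θ₂=0.101, ω₂=0.332, θ₃=-0.100, ω₃=-0.195
max |θ₁| = 1.897 ≤ 1.979 over all 19 states.

Answer: never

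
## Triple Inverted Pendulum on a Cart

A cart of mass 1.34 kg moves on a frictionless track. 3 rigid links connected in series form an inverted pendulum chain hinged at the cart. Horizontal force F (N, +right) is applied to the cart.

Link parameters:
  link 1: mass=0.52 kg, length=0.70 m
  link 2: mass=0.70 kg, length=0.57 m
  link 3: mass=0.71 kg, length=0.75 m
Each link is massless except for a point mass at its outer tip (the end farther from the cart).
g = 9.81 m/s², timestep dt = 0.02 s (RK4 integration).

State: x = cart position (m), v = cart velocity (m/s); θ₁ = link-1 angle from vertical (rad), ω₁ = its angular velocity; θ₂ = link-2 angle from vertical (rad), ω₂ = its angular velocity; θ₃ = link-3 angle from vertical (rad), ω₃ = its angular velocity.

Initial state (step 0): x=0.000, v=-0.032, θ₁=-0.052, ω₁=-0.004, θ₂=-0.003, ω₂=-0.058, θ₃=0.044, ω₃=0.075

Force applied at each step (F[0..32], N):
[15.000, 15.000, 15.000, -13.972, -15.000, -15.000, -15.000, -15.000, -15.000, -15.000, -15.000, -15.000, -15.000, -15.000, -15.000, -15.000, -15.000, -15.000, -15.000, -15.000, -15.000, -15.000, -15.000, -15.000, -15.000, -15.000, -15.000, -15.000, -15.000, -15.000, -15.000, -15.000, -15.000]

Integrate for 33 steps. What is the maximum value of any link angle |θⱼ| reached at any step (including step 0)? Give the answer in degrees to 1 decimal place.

apply F[0]=+15.000 → step 1: x=0.002, v=0.206, θ₁=-0.056, ω₁=-0.393, θ₂=-0.004, ω₂=-0.015, θ₃=0.046, ω₃=0.098
apply F[1]=+15.000 → step 2: x=0.008, v=0.445, θ₁=-0.068, ω₁=-0.790, θ₂=-0.004, ω₂=0.035, θ₃=0.048, ω₃=0.122
apply F[2]=+15.000 → step 3: x=0.020, v=0.687, θ₁=-0.088, ω₁=-1.201, θ₂=-0.002, ω₂=0.097, θ₃=0.051, ω₃=0.144
apply F[3]=-13.972 → step 4: x=0.031, v=0.505, θ₁=-0.110, ω₁=-1.043, θ₂=0.001, ω₂=0.200, θ₃=0.054, ω₃=0.171
apply F[4]=-15.000 → step 5: x=0.040, v=0.315, θ₁=-0.129, ω₁=-0.898, θ₂=0.006, ω₂=0.338, θ₃=0.057, ω₃=0.198
apply F[5]=-15.000 → step 6: x=0.044, v=0.130, θ₁=-0.146, ω₁=-0.785, θ₂=0.014, ω₂=0.510, θ₃=0.062, ω₃=0.224
apply F[6]=-15.000 → step 7: x=0.045, v=-0.051, θ₁=-0.161, ω₁=-0.700, θ₂=0.027, ω₂=0.714, θ₃=0.066, ω₃=0.247
apply F[7]=-15.000 → step 8: x=0.042, v=-0.229, θ₁=-0.174, ω₁=-0.639, θ₂=0.043, ω₂=0.951, θ₃=0.072, ω₃=0.264
apply F[8]=-15.000 → step 9: x=0.036, v=-0.406, θ₁=-0.187, ω₁=-0.597, θ₂=0.065, ω₂=1.221, θ₃=0.077, ω₃=0.273
apply F[9]=-15.000 → step 10: x=0.026, v=-0.582, θ₁=-0.198, ω₁=-0.569, θ₂=0.092, ω₂=1.520, θ₃=0.082, ω₃=0.274
apply F[10]=-15.000 → step 11: x=0.012, v=-0.760, θ₁=-0.209, ω₁=-0.548, θ₂=0.126, ω₂=1.846, θ₃=0.088, ω₃=0.265
apply F[11]=-15.000 → step 12: x=-0.005, v=-0.939, θ₁=-0.220, ω₁=-0.525, θ₂=0.166, ω₂=2.189, θ₃=0.093, ω₃=0.247
apply F[12]=-15.000 → step 13: x=-0.025, v=-1.122, θ₁=-0.230, ω₁=-0.489, θ₂=0.213, ω₂=2.542, θ₃=0.098, ω₃=0.222
apply F[13]=-15.000 → step 14: x=-0.049, v=-1.308, θ₁=-0.240, ω₁=-0.430, θ₂=0.268, ω₂=2.894, θ₃=0.102, ω₃=0.194
apply F[14]=-15.000 → step 15: x=-0.078, v=-1.498, θ₁=-0.247, ω₁=-0.340, θ₂=0.329, ω₂=3.234, θ₃=0.105, ω₃=0.167
apply F[15]=-15.000 → step 16: x=-0.109, v=-1.693, θ₁=-0.253, ω₁=-0.211, θ₂=0.397, ω₂=3.558, θ₃=0.109, ω₃=0.145
apply F[16]=-15.000 → step 17: x=-0.145, v=-1.890, θ₁=-0.256, ω₁=-0.039, θ₂=0.471, ω₂=3.861, θ₃=0.111, ω₃=0.135
apply F[17]=-15.000 → step 18: x=-0.185, v=-2.091, θ₁=-0.254, ω₁=0.179, θ₂=0.551, ω₂=4.142, θ₃=0.114, ω₃=0.139
apply F[18]=-15.000 → step 19: x=-0.229, v=-2.295, θ₁=-0.248, ω₁=0.444, θ₂=0.637, ω₂=4.400, θ₃=0.117, ω₃=0.161
apply F[19]=-15.000 → step 20: x=-0.277, v=-2.502, θ₁=-0.236, ω₁=0.757, θ₂=0.727, ω₂=4.635, θ₃=0.121, ω₃=0.205
apply F[20]=-15.000 → step 21: x=-0.329, v=-2.711, θ₁=-0.217, ω₁=1.118, θ₂=0.822, ω₂=4.846, θ₃=0.125, ω₃=0.272
apply F[21]=-15.000 → step 22: x=-0.385, v=-2.923, θ₁=-0.191, ω₁=1.529, θ₂=0.921, ω₂=5.026, θ₃=0.132, ω₃=0.363
apply F[22]=-15.000 → step 23: x=-0.446, v=-3.139, θ₁=-0.156, ω₁=1.987, θ₂=1.023, ω₂=5.170, θ₃=0.140, ω₃=0.478
apply F[23]=-15.000 → step 24: x=-0.511, v=-3.358, θ₁=-0.111, ω₁=2.492, θ₂=1.127, ω₂=5.263, θ₃=0.151, ω₃=0.616
apply F[24]=-15.000 → step 25: x=-0.580, v=-3.580, θ₁=-0.056, ω₁=3.037, θ₂=1.233, ω₂=5.289, θ₃=0.165, ω₃=0.773
apply F[25]=-15.000 → step 26: x=-0.654, v=-3.804, θ₁=0.010, ω₁=3.614, θ₂=1.338, ω₂=5.226, θ₃=0.182, ω₃=0.942
apply F[26]=-15.000 → step 27: x=-0.732, v=-4.026, θ₁=0.089, ω₁=4.208, θ₂=1.441, ω₂=5.047, θ₃=0.202, ω₃=1.117
apply F[27]=-15.000 → step 28: x=-0.815, v=-4.242, θ₁=0.179, ω₁=4.804, θ₂=1.539, ω₂=4.726, θ₃=0.227, ω₃=1.289
apply F[28]=-15.000 → step 29: x=-0.902, v=-4.443, θ₁=0.281, ω₁=5.380, θ₂=1.629, ω₂=4.243, θ₃=0.254, ω₃=1.450
apply F[29]=-15.000 → step 30: x=-0.993, v=-4.621, θ₁=0.394, ω₁=5.924, θ₂=1.708, ω₂=3.587, θ₃=0.284, ω₃=1.599
apply F[30]=-15.000 → step 31: x=-1.087, v=-4.766, θ₁=0.517, ω₁=6.430, θ₂=1.772, ω₂=2.760, θ₃=0.318, ω₃=1.740
apply F[31]=-15.000 → step 32: x=-1.183, v=-4.868, θ₁=0.651, ω₁=6.908, θ₂=1.817, ω₂=1.773, θ₃=0.354, ω₃=1.889
apply F[32]=-15.000 → step 33: x=-1.281, v=-4.916, θ₁=0.794, ω₁=7.386, θ₂=1.841, ω₂=0.635, θ₃=0.394, ω₃=2.073
Max |angle| over trajectory = 1.841 rad = 105.5°.

Answer: 105.5°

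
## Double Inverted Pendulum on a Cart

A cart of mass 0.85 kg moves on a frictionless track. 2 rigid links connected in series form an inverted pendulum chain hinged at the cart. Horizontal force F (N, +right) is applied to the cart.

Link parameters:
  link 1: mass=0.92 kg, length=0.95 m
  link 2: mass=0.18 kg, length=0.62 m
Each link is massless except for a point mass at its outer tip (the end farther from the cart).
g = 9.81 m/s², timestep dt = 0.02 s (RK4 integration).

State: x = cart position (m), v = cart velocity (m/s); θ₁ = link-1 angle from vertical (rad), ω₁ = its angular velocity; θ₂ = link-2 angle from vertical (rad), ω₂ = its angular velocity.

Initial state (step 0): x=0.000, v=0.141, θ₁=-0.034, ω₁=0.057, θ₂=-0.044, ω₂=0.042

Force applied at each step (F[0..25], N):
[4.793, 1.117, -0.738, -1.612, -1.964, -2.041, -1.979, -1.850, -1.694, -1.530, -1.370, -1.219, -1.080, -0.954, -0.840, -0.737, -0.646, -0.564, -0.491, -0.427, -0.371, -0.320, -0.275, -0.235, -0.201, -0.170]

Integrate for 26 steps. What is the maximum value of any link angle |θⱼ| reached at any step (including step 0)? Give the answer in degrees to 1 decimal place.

Answer: 2.5°

Derivation:
apply F[0]=+4.793 → step 1: x=0.004, v=0.262, θ₁=-0.034, ω₁=-0.077, θ₂=-0.043, ω₂=0.038
apply F[1]=+1.117 → step 2: x=0.010, v=0.297, θ₁=-0.036, ω₁=-0.121, θ₂=-0.042, ω₂=0.036
apply F[2]=-0.738 → step 3: x=0.015, v=0.289, θ₁=-0.039, ω₁=-0.120, θ₂=-0.042, ω₂=0.034
apply F[3]=-1.612 → step 4: x=0.021, v=0.262, θ₁=-0.041, ω₁=-0.099, θ₂=-0.041, ω₂=0.033
apply F[4]=-1.964 → step 5: x=0.026, v=0.226, θ₁=-0.042, ω₁=-0.070, θ₂=-0.040, ω₂=0.033
apply F[5]=-2.041 → step 6: x=0.030, v=0.189, θ₁=-0.044, ω₁=-0.040, θ₂=-0.040, ω₂=0.035
apply F[6]=-1.979 → step 7: x=0.033, v=0.154, θ₁=-0.044, ω₁=-0.013, θ₂=-0.039, ω₂=0.036
apply F[7]=-1.850 → step 8: x=0.036, v=0.121, θ₁=-0.044, ω₁=0.012, θ₂=-0.038, ω₂=0.038
apply F[8]=-1.694 → step 9: x=0.038, v=0.093, θ₁=-0.044, ω₁=0.033, θ₂=-0.038, ω₂=0.041
apply F[9]=-1.530 → step 10: x=0.040, v=0.068, θ₁=-0.043, ω₁=0.050, θ₂=-0.037, ω₂=0.043
apply F[10]=-1.370 → step 11: x=0.041, v=0.046, θ₁=-0.042, ω₁=0.064, θ₂=-0.036, ω₂=0.045
apply F[11]=-1.219 → step 12: x=0.042, v=0.028, θ₁=-0.040, ω₁=0.074, θ₂=-0.035, ω₂=0.047
apply F[12]=-1.080 → step 13: x=0.042, v=0.013, θ₁=-0.039, ω₁=0.082, θ₂=-0.034, ω₂=0.049
apply F[13]=-0.954 → step 14: x=0.042, v=-0.000, θ₁=-0.037, ω₁=0.087, θ₂=-0.033, ω₂=0.051
apply F[14]=-0.840 → step 15: x=0.042, v=-0.011, θ₁=-0.035, ω₁=0.091, θ₂=-0.032, ω₂=0.053
apply F[15]=-0.737 → step 16: x=0.042, v=-0.019, θ₁=-0.033, ω₁=0.093, θ₂=-0.031, ω₂=0.054
apply F[16]=-0.646 → step 17: x=0.042, v=-0.026, θ₁=-0.032, ω₁=0.093, θ₂=-0.030, ω₂=0.055
apply F[17]=-0.564 → step 18: x=0.041, v=-0.032, θ₁=-0.030, ω₁=0.092, θ₂=-0.029, ω₂=0.055
apply F[18]=-0.491 → step 19: x=0.040, v=-0.036, θ₁=-0.028, ω₁=0.091, θ₂=-0.028, ω₂=0.055
apply F[19]=-0.427 → step 20: x=0.040, v=-0.039, θ₁=-0.026, ω₁=0.089, θ₂=-0.026, ω₂=0.055
apply F[20]=-0.371 → step 21: x=0.039, v=-0.041, θ₁=-0.024, ω₁=0.086, θ₂=-0.025, ω₂=0.055
apply F[21]=-0.320 → step 22: x=0.038, v=-0.043, θ₁=-0.023, ω₁=0.083, θ₂=-0.024, ω₂=0.055
apply F[22]=-0.275 → step 23: x=0.037, v=-0.044, θ₁=-0.021, ω₁=0.079, θ₂=-0.023, ω₂=0.054
apply F[23]=-0.235 → step 24: x=0.036, v=-0.044, θ₁=-0.020, ω₁=0.076, θ₂=-0.022, ω₂=0.053
apply F[24]=-0.201 → step 25: x=0.035, v=-0.044, θ₁=-0.018, ω₁=0.072, θ₂=-0.021, ω₂=0.052
apply F[25]=-0.170 → step 26: x=0.034, v=-0.044, θ₁=-0.017, ω₁=0.068, θ₂=-0.020, ω₂=0.051
Max |angle| over trajectory = 0.044 rad = 2.5°.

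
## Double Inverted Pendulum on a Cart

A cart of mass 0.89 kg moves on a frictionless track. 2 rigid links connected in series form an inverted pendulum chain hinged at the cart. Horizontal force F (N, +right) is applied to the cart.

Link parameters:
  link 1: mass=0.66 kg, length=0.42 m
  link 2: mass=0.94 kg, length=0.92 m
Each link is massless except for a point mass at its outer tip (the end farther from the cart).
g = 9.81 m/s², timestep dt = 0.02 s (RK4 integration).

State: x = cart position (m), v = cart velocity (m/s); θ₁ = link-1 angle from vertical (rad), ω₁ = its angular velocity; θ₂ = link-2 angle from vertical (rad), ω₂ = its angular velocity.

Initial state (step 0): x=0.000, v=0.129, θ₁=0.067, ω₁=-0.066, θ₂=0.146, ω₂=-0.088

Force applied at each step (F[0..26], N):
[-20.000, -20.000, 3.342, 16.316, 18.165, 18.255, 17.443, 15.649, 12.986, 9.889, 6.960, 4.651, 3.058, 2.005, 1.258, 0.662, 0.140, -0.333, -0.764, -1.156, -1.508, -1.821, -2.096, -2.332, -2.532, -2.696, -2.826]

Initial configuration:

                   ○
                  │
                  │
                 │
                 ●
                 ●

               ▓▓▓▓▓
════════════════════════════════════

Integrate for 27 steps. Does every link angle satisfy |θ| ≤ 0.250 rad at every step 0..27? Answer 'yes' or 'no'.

apply F[0]=-20.000 → step 1: x=-0.002, v=-0.340, θ₁=0.077, ω₁=1.041, θ₂=0.145, ω₂=-0.057
apply F[1]=-20.000 → step 2: x=-0.014, v=-0.811, θ₁=0.109, ω₁=2.175, θ₂=0.144, ω₂=-0.038
apply F[2]=+3.342 → step 3: x=-0.029, v=-0.773, θ₁=0.152, ω₁=2.140, θ₂=0.143, ω₂=-0.033
apply F[3]=+16.316 → step 4: x=-0.042, v=-0.473, θ₁=0.188, ω₁=1.536, θ₂=0.142, ω₂=-0.049
apply F[4]=+18.165 → step 5: x=-0.048, v=-0.152, θ₁=0.213, ω₁=0.930, θ₂=0.141, ω₂=-0.087
apply F[5]=+18.255 → step 6: x=-0.048, v=0.159, θ₁=0.226, ω₁=0.379, θ₂=0.139, ω₂=-0.141
apply F[6]=+17.443 → step 7: x=-0.042, v=0.448, θ₁=0.229, ω₁=-0.108, θ₂=0.135, ω₂=-0.202
apply F[7]=+15.649 → step 8: x=-0.030, v=0.702, θ₁=0.222, ω₁=-0.515, θ₂=0.131, ω₂=-0.262
apply F[8]=+12.986 → step 9: x=-0.014, v=0.905, θ₁=0.209, ω₁=-0.820, θ₂=0.125, ω₂=-0.315
apply F[9]=+9.889 → step 10: x=0.005, v=1.052, θ₁=0.191, ω₁=-1.013, θ₂=0.118, ω₂=-0.359
apply F[10]=+6.960 → step 11: x=0.027, v=1.145, θ₁=0.170, ω₁=-1.103, θ₂=0.110, ω₂=-0.393
apply F[11]=+4.651 → step 12: x=0.051, v=1.195, θ₁=0.148, ω₁=-1.115, θ₂=0.102, ω₂=-0.419
apply F[12]=+3.058 → step 13: x=0.075, v=1.219, θ₁=0.126, ω₁=-1.082, θ₂=0.094, ω₂=-0.438
apply F[13]=+2.005 → step 14: x=0.099, v=1.226, θ₁=0.105, ω₁=-1.030, θ₂=0.085, ω₂=-0.451
apply F[14]=+1.258 → step 15: x=0.124, v=1.223, θ₁=0.085, ω₁=-0.969, θ₂=0.076, ω₂=-0.458
apply F[15]=+0.662 → step 16: x=0.148, v=1.213, θ₁=0.066, ω₁=-0.907, θ₂=0.067, ω₂=-0.460
apply F[16]=+0.140 → step 17: x=0.172, v=1.197, θ₁=0.049, ω₁=-0.846, θ₂=0.057, ω₂=-0.457
apply F[17]=-0.333 → step 18: x=0.196, v=1.176, θ₁=0.032, ω₁=-0.785, θ₂=0.048, ω₂=-0.451
apply F[18]=-0.764 → step 19: x=0.219, v=1.150, θ₁=0.017, ω₁=-0.725, θ₂=0.039, ω₂=-0.441
apply F[19]=-1.156 → step 20: x=0.242, v=1.121, θ₁=0.003, ω₁=-0.665, θ₂=0.031, ω₂=-0.429
apply F[20]=-1.508 → step 21: x=0.264, v=1.088, θ₁=-0.009, ω₁=-0.608, θ₂=0.022, ω₂=-0.414
apply F[21]=-1.821 → step 22: x=0.285, v=1.052, θ₁=-0.021, ω₁=-0.551, θ₂=0.014, ω₂=-0.397
apply F[22]=-2.096 → step 23: x=0.306, v=1.014, θ₁=-0.031, ω₁=-0.497, θ₂=0.006, ω₂=-0.379
apply F[23]=-2.332 → step 24: x=0.326, v=0.974, θ₁=-0.041, ω₁=-0.444, θ₂=-0.001, ω₂=-0.359
apply F[24]=-2.532 → step 25: x=0.345, v=0.933, θ₁=-0.049, ω₁=-0.394, θ₂=-0.008, ω₂=-0.338
apply F[25]=-2.696 → step 26: x=0.363, v=0.891, θ₁=-0.056, ω₁=-0.346, θ₂=-0.015, ω₂=-0.317
apply F[26]=-2.826 → step 27: x=0.380, v=0.849, θ₁=-0.063, ω₁=-0.300, θ₂=-0.021, ω₂=-0.295
Max |angle| over trajectory = 0.229 rad; bound = 0.250 → within bound.

Answer: yes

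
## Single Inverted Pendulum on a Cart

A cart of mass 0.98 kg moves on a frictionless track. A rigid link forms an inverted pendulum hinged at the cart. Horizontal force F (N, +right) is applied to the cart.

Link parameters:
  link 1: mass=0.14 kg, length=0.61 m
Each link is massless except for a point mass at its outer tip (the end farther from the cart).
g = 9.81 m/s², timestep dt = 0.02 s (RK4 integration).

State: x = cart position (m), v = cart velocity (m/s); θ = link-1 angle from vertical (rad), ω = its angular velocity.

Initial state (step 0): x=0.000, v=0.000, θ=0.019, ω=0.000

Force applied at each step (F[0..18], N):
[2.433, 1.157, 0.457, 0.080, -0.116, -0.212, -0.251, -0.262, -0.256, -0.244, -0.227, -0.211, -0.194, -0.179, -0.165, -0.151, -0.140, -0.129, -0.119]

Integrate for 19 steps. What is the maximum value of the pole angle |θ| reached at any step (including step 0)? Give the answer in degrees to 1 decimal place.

apply F[0]=+2.433 → step 1: x=0.000, v=0.049, θ=0.018, ω=-0.074
apply F[1]=+1.157 → step 2: x=0.002, v=0.072, θ=0.016, ω=-0.107
apply F[2]=+0.457 → step 3: x=0.003, v=0.081, θ=0.014, ω=-0.116
apply F[3]=+0.080 → step 4: x=0.005, v=0.082, θ=0.012, ω=-0.114
apply F[4]=-0.116 → step 5: x=0.006, v=0.080, θ=0.010, ω=-0.106
apply F[5]=-0.212 → step 6: x=0.008, v=0.075, θ=0.008, ω=-0.096
apply F[6]=-0.251 → step 7: x=0.009, v=0.070, θ=0.006, ω=-0.085
apply F[7]=-0.262 → step 8: x=0.011, v=0.064, θ=0.004, ω=-0.075
apply F[8]=-0.256 → step 9: x=0.012, v=0.059, θ=0.003, ω=-0.065
apply F[9]=-0.244 → step 10: x=0.013, v=0.054, θ=0.002, ω=-0.056
apply F[10]=-0.227 → step 11: x=0.014, v=0.049, θ=0.001, ω=-0.048
apply F[11]=-0.211 → step 12: x=0.015, v=0.045, θ=-0.000, ω=-0.041
apply F[12]=-0.194 → step 13: x=0.016, v=0.041, θ=-0.001, ω=-0.034
apply F[13]=-0.179 → step 14: x=0.017, v=0.037, θ=-0.002, ω=-0.029
apply F[14]=-0.165 → step 15: x=0.018, v=0.034, θ=-0.002, ω=-0.024
apply F[15]=-0.151 → step 16: x=0.018, v=0.031, θ=-0.003, ω=-0.020
apply F[16]=-0.140 → step 17: x=0.019, v=0.028, θ=-0.003, ω=-0.016
apply F[17]=-0.129 → step 18: x=0.019, v=0.026, θ=-0.003, ω=-0.013
apply F[18]=-0.119 → step 19: x=0.020, v=0.023, θ=-0.004, ω=-0.010
Max |angle| over trajectory = 0.019 rad = 1.1°.

Answer: 1.1°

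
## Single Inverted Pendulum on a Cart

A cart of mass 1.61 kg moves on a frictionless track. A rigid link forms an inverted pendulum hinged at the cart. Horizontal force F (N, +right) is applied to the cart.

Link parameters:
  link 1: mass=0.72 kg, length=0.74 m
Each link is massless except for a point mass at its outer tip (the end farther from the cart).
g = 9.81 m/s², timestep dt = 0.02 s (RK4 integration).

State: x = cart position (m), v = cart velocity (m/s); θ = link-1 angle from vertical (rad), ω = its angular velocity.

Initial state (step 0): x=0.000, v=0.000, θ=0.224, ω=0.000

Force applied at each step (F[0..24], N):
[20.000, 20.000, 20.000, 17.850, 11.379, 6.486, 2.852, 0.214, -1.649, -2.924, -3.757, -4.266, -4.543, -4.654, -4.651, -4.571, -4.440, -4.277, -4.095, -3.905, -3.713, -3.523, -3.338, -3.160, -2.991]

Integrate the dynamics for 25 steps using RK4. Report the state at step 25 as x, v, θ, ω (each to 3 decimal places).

apply F[0]=+20.000 → step 1: x=0.002, v=0.225, θ=0.222, ω=-0.237
apply F[1]=+20.000 → step 2: x=0.009, v=0.450, θ=0.214, ω=-0.477
apply F[2]=+20.000 → step 3: x=0.020, v=0.677, θ=0.203, ω=-0.722
apply F[3]=+17.850 → step 4: x=0.036, v=0.879, θ=0.186, ω=-0.939
apply F[4]=+11.379 → step 5: x=0.055, v=1.005, θ=0.166, ω=-1.060
apply F[5]=+6.486 → step 6: x=0.075, v=1.073, θ=0.144, ω=-1.109
apply F[6]=+2.852 → step 7: x=0.097, v=1.097, θ=0.122, ω=-1.107
apply F[7]=+0.214 → step 8: x=0.119, v=1.091, θ=0.100, ω=-1.070
apply F[8]=-1.649 → step 9: x=0.141, v=1.064, θ=0.080, ω=-1.009
apply F[9]=-2.924 → step 10: x=0.161, v=1.022, θ=0.060, ω=-0.934
apply F[10]=-3.757 → step 11: x=0.181, v=0.971, θ=0.042, ω=-0.852
apply F[11]=-4.266 → step 12: x=0.200, v=0.915, θ=0.026, ω=-0.767
apply F[12]=-4.543 → step 13: x=0.218, v=0.857, θ=0.012, ω=-0.684
apply F[13]=-4.654 → step 14: x=0.234, v=0.799, θ=-0.001, ω=-0.604
apply F[14]=-4.651 → step 15: x=0.250, v=0.742, θ=-0.013, ω=-0.528
apply F[15]=-4.571 → step 16: x=0.264, v=0.687, θ=-0.022, ω=-0.459
apply F[16]=-4.440 → step 17: x=0.277, v=0.634, θ=-0.031, ω=-0.394
apply F[17]=-4.277 → step 18: x=0.290, v=0.584, θ=-0.038, ω=-0.336
apply F[18]=-4.095 → step 19: x=0.301, v=0.536, θ=-0.044, ω=-0.283
apply F[19]=-3.905 → step 20: x=0.311, v=0.492, θ=-0.050, ω=-0.236
apply F[20]=-3.713 → step 21: x=0.320, v=0.450, θ=-0.054, ω=-0.193
apply F[21]=-3.523 → step 22: x=0.329, v=0.412, θ=-0.057, ω=-0.156
apply F[22]=-3.338 → step 23: x=0.337, v=0.375, θ=-0.060, ω=-0.122
apply F[23]=-3.160 → step 24: x=0.344, v=0.341, θ=-0.062, ω=-0.093
apply F[24]=-2.991 → step 25: x=0.351, v=0.310, θ=-0.064, ω=-0.067

Answer: x=0.351, v=0.310, θ=-0.064, ω=-0.067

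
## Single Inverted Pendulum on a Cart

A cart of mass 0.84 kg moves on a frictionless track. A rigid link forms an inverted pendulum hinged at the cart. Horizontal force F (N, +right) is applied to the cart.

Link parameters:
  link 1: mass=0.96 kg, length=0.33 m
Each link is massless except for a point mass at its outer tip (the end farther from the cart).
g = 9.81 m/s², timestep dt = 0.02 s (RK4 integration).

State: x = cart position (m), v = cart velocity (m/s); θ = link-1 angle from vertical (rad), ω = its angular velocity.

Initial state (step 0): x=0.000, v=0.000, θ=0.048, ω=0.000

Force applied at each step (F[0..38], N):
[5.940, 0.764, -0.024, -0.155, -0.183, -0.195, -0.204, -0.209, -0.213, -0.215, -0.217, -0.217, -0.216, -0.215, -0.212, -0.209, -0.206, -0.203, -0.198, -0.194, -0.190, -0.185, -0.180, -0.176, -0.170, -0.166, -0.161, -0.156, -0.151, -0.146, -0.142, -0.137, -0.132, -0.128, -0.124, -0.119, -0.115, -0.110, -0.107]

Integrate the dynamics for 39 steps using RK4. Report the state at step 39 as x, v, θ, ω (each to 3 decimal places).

Answer: x=0.039, v=0.003, θ=-0.006, ω=0.010

Derivation:
apply F[0]=+5.940 → step 1: x=0.001, v=0.131, θ=0.044, ω=-0.368
apply F[1]=+0.764 → step 2: x=0.004, v=0.140, θ=0.037, ω=-0.371
apply F[2]=-0.024 → step 3: x=0.007, v=0.132, θ=0.030, ω=-0.327
apply F[3]=-0.155 → step 4: x=0.009, v=0.122, θ=0.024, ω=-0.282
apply F[4]=-0.183 → step 5: x=0.012, v=0.113, θ=0.019, ω=-0.241
apply F[5]=-0.195 → step 6: x=0.014, v=0.105, θ=0.014, ω=-0.206
apply F[6]=-0.204 → step 7: x=0.016, v=0.097, θ=0.010, ω=-0.176
apply F[7]=-0.209 → step 8: x=0.018, v=0.090, θ=0.007, ω=-0.150
apply F[8]=-0.213 → step 9: x=0.019, v=0.084, θ=0.004, ω=-0.127
apply F[9]=-0.215 → step 10: x=0.021, v=0.078, θ=0.002, ω=-0.108
apply F[10]=-0.217 → step 11: x=0.023, v=0.073, θ=0.000, ω=-0.091
apply F[11]=-0.217 → step 12: x=0.024, v=0.068, θ=-0.002, ω=-0.076
apply F[12]=-0.216 → step 13: x=0.025, v=0.063, θ=-0.003, ω=-0.063
apply F[13]=-0.215 → step 14: x=0.026, v=0.059, θ=-0.004, ω=-0.052
apply F[14]=-0.212 → step 15: x=0.028, v=0.055, θ=-0.005, ω=-0.043
apply F[15]=-0.209 → step 16: x=0.029, v=0.051, θ=-0.006, ω=-0.035
apply F[16]=-0.206 → step 17: x=0.030, v=0.047, θ=-0.006, ω=-0.028
apply F[17]=-0.203 → step 18: x=0.031, v=0.044, θ=-0.007, ω=-0.022
apply F[18]=-0.198 → step 19: x=0.031, v=0.041, θ=-0.007, ω=-0.017
apply F[19]=-0.194 → step 20: x=0.032, v=0.038, θ=-0.008, ω=-0.012
apply F[20]=-0.190 → step 21: x=0.033, v=0.035, θ=-0.008, ω=-0.009
apply F[21]=-0.185 → step 22: x=0.034, v=0.033, θ=-0.008, ω=-0.005
apply F[22]=-0.180 → step 23: x=0.034, v=0.030, θ=-0.008, ω=-0.003
apply F[23]=-0.176 → step 24: x=0.035, v=0.028, θ=-0.008, ω=-0.000
apply F[24]=-0.170 → step 25: x=0.035, v=0.025, θ=-0.008, ω=0.002
apply F[25]=-0.166 → step 26: x=0.036, v=0.023, θ=-0.008, ω=0.003
apply F[26]=-0.161 → step 27: x=0.036, v=0.021, θ=-0.008, ω=0.005
apply F[27]=-0.156 → step 28: x=0.037, v=0.019, θ=-0.008, ω=0.006
apply F[28]=-0.151 → step 29: x=0.037, v=0.018, θ=-0.008, ω=0.007
apply F[29]=-0.146 → step 30: x=0.037, v=0.016, θ=-0.008, ω=0.008
apply F[30]=-0.142 → step 31: x=0.038, v=0.014, θ=-0.007, ω=0.008
apply F[31]=-0.137 → step 32: x=0.038, v=0.012, θ=-0.007, ω=0.009
apply F[32]=-0.132 → step 33: x=0.038, v=0.011, θ=-0.007, ω=0.009
apply F[33]=-0.128 → step 34: x=0.038, v=0.009, θ=-0.007, ω=0.009
apply F[34]=-0.124 → step 35: x=0.039, v=0.008, θ=-0.007, ω=0.010
apply F[35]=-0.119 → step 36: x=0.039, v=0.007, θ=-0.007, ω=0.010
apply F[36]=-0.115 → step 37: x=0.039, v=0.005, θ=-0.006, ω=0.010
apply F[37]=-0.110 → step 38: x=0.039, v=0.004, θ=-0.006, ω=0.010
apply F[38]=-0.107 → step 39: x=0.039, v=0.003, θ=-0.006, ω=0.010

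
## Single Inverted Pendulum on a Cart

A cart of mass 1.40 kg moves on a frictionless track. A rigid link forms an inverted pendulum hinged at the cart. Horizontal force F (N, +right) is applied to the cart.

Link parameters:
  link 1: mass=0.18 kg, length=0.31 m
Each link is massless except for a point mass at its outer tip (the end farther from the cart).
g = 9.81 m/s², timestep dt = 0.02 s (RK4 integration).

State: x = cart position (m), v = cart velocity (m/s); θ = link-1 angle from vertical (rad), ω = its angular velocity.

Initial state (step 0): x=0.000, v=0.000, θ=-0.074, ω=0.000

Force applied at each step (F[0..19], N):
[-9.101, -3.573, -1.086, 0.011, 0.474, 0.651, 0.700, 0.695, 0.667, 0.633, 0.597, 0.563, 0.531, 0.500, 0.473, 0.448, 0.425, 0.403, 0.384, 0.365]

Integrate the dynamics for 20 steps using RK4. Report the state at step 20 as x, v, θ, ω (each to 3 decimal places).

Answer: x=-0.051, v=-0.067, θ=0.013, ω=0.024

Derivation:
apply F[0]=-9.101 → step 1: x=-0.001, v=-0.128, θ=-0.070, ω=0.366
apply F[1]=-3.573 → step 2: x=-0.004, v=-0.177, θ=-0.062, ω=0.483
apply F[2]=-1.086 → step 3: x=-0.008, v=-0.192, θ=-0.052, ω=0.492
apply F[3]=+0.011 → step 4: x=-0.012, v=-0.190, θ=-0.043, ω=0.458
apply F[4]=+0.474 → step 5: x=-0.016, v=-0.182, θ=-0.034, ω=0.409
apply F[5]=+0.651 → step 6: x=-0.019, v=-0.172, θ=-0.026, ω=0.358
apply F[6]=+0.700 → step 7: x=-0.022, v=-0.162, θ=-0.020, ω=0.309
apply F[7]=+0.695 → step 8: x=-0.026, v=-0.151, θ=-0.014, ω=0.265
apply F[8]=+0.667 → step 9: x=-0.029, v=-0.142, θ=-0.009, ω=0.226
apply F[9]=+0.633 → step 10: x=-0.031, v=-0.132, θ=-0.005, ω=0.192
apply F[10]=+0.597 → step 11: x=-0.034, v=-0.124, θ=-0.001, ω=0.162
apply F[11]=+0.563 → step 12: x=-0.036, v=-0.116, θ=0.002, ω=0.137
apply F[12]=+0.531 → step 13: x=-0.038, v=-0.108, θ=0.004, ω=0.114
apply F[13]=+0.500 → step 14: x=-0.041, v=-0.101, θ=0.006, ω=0.095
apply F[14]=+0.473 → step 15: x=-0.043, v=-0.095, θ=0.008, ω=0.078
apply F[15]=+0.448 → step 16: x=-0.044, v=-0.089, θ=0.009, ω=0.064
apply F[16]=+0.425 → step 17: x=-0.046, v=-0.083, θ=0.011, ω=0.052
apply F[17]=+0.403 → step 18: x=-0.048, v=-0.077, θ=0.012, ω=0.041
apply F[18]=+0.384 → step 19: x=-0.049, v=-0.072, θ=0.012, ω=0.032
apply F[19]=+0.365 → step 20: x=-0.051, v=-0.067, θ=0.013, ω=0.024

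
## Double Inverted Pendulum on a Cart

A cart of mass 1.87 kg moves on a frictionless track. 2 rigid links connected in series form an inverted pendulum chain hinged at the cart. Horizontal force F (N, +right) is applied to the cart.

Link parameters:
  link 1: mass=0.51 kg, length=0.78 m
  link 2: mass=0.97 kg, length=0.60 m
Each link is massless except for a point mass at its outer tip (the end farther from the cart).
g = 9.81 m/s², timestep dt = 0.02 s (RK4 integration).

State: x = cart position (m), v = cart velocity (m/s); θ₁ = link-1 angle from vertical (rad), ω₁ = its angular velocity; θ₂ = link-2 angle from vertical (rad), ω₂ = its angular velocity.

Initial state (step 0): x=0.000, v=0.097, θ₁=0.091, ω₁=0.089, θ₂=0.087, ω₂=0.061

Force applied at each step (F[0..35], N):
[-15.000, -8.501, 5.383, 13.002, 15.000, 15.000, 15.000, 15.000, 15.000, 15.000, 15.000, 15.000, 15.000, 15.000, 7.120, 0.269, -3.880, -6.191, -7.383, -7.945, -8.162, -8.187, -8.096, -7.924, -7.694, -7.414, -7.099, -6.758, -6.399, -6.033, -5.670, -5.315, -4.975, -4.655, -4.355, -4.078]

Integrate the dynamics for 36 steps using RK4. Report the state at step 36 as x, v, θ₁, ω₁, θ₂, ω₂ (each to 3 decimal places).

Answer: x=0.498, v=0.264, θ₁=-0.083, ω₁=0.061, θ₂=-0.068, ω₂=-0.020

Derivation:
apply F[0]=-15.000 → step 1: x=0.000, v=-0.077, θ₁=0.095, ω₁=0.336, θ₂=0.088, ω₂=0.057
apply F[1]=-8.501 → step 2: x=-0.002, v=-0.182, θ₁=0.104, ω₁=0.500, θ₂=0.089, ω₂=0.047
apply F[2]=+5.383 → step 3: x=-0.006, v=-0.141, θ₁=0.113, ω₁=0.484, θ₂=0.090, ω₂=0.030
apply F[3]=+13.002 → step 4: x=-0.007, v=-0.021, θ₁=0.122, ω₁=0.375, θ₂=0.090, ω₂=0.002
apply F[4]=+15.000 → step 5: x=-0.006, v=0.119, θ₁=0.128, ω₁=0.246, θ₂=0.090, ω₂=-0.034
apply F[5]=+15.000 → step 6: x=-0.002, v=0.257, θ₁=0.132, ω₁=0.124, θ₂=0.089, ω₂=-0.075
apply F[6]=+15.000 → step 7: x=0.004, v=0.396, θ₁=0.133, ω₁=0.004, θ₂=0.087, ω₂=-0.121
apply F[7]=+15.000 → step 8: x=0.013, v=0.534, θ₁=0.132, ω₁=-0.114, θ₂=0.084, ω₂=-0.169
apply F[8]=+15.000 → step 9: x=0.025, v=0.673, θ₁=0.129, ω₁=-0.233, θ₂=0.080, ω₂=-0.218
apply F[9]=+15.000 → step 10: x=0.040, v=0.812, θ₁=0.123, ω₁=-0.354, θ₂=0.075, ω₂=-0.267
apply F[10]=+15.000 → step 11: x=0.058, v=0.953, θ₁=0.114, ω₁=-0.480, θ₂=0.070, ω₂=-0.313
apply F[11]=+15.000 → step 12: x=0.078, v=1.096, θ₁=0.103, ω₁=-0.614, θ₂=0.063, ω₂=-0.356
apply F[12]=+15.000 → step 13: x=0.102, v=1.241, θ₁=0.090, ω₁=-0.756, θ₂=0.055, ω₂=-0.392
apply F[13]=+15.000 → step 14: x=0.128, v=1.389, θ₁=0.073, ω₁=-0.910, θ₂=0.047, ω₂=-0.421
apply F[14]=+7.120 → step 15: x=0.157, v=1.456, θ₁=0.054, ω₁=-0.970, θ₂=0.039, ω₂=-0.439
apply F[15]=+0.269 → step 16: x=0.186, v=1.452, θ₁=0.035, ω₁=-0.950, θ₂=0.030, ω₂=-0.449
apply F[16]=-3.880 → step 17: x=0.214, v=1.407, θ₁=0.017, ω₁=-0.885, θ₂=0.021, ω₂=-0.449
apply F[17]=-6.191 → step 18: x=0.242, v=1.340, θ₁=0.000, ω₁=-0.800, θ₂=0.012, ω₂=-0.442
apply F[18]=-7.383 → step 19: x=0.268, v=1.262, θ₁=-0.015, ω₁=-0.709, θ₂=0.003, ω₂=-0.429
apply F[19]=-7.945 → step 20: x=0.292, v=1.180, θ₁=-0.028, ω₁=-0.619, θ₂=-0.005, ω₂=-0.410
apply F[20]=-8.162 → step 21: x=0.315, v=1.098, θ₁=-0.040, ω₁=-0.534, θ₂=-0.013, ω₂=-0.386
apply F[21]=-8.187 → step 22: x=0.336, v=1.017, θ₁=-0.050, ω₁=-0.456, θ₂=-0.021, ω₂=-0.360
apply F[22]=-8.096 → step 23: x=0.356, v=0.939, θ₁=-0.058, ω₁=-0.383, θ₂=-0.028, ω₂=-0.332
apply F[23]=-7.924 → step 24: x=0.374, v=0.864, θ₁=-0.065, ω₁=-0.318, θ₂=-0.034, ω₂=-0.303
apply F[24]=-7.694 → step 25: x=0.390, v=0.792, θ₁=-0.071, ω₁=-0.258, θ₂=-0.040, ω₂=-0.273
apply F[25]=-7.414 → step 26: x=0.405, v=0.725, θ₁=-0.075, ω₁=-0.205, θ₂=-0.045, ω₂=-0.243
apply F[26]=-7.099 → step 27: x=0.419, v=0.661, θ₁=-0.079, ω₁=-0.157, θ₂=-0.049, ω₂=-0.214
apply F[27]=-6.758 → step 28: x=0.432, v=0.601, θ₁=-0.082, ω₁=-0.116, θ₂=-0.053, ω₂=-0.186
apply F[28]=-6.399 → step 29: x=0.443, v=0.546, θ₁=-0.084, ω₁=-0.079, θ₂=-0.057, ω₂=-0.159
apply F[29]=-6.033 → step 30: x=0.454, v=0.495, θ₁=-0.085, ω₁=-0.048, θ₂=-0.060, ω₂=-0.134
apply F[30]=-5.670 → step 31: x=0.463, v=0.448, θ₁=-0.086, ω₁=-0.020, θ₂=-0.062, ω₂=-0.111
apply F[31]=-5.315 → step 32: x=0.472, v=0.404, θ₁=-0.086, ω₁=0.002, θ₂=-0.064, ω₂=-0.089
apply F[32]=-4.975 → step 33: x=0.479, v=0.364, θ₁=-0.086, ω₁=0.022, θ₂=-0.066, ω₂=-0.069
apply F[33]=-4.655 → step 34: x=0.486, v=0.328, θ₁=-0.085, ω₁=0.037, θ₂=-0.067, ω₂=-0.051
apply F[34]=-4.355 → step 35: x=0.492, v=0.295, θ₁=-0.084, ω₁=0.050, θ₂=-0.068, ω₂=-0.035
apply F[35]=-4.078 → step 36: x=0.498, v=0.264, θ₁=-0.083, ω₁=0.061, θ₂=-0.068, ω₂=-0.020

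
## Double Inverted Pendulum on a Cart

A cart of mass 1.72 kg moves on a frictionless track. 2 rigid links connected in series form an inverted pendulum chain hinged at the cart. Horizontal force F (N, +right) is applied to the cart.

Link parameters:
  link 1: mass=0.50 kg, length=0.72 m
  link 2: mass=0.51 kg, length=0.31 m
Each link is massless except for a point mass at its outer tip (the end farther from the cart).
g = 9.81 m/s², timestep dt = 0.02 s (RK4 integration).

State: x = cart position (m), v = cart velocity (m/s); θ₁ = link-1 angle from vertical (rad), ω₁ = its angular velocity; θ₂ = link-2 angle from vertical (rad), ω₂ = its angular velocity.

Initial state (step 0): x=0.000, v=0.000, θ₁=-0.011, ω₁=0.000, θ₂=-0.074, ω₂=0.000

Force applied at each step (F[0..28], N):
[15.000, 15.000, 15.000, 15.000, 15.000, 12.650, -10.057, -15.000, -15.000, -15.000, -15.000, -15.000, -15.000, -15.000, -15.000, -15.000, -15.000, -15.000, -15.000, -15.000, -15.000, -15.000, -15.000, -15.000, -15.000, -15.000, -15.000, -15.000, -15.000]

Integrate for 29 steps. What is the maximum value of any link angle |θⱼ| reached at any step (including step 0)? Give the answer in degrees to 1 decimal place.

Answer: 45.0°

Derivation:
apply F[0]=+15.000 → step 1: x=0.002, v=0.176, θ₁=-0.013, ω₁=-0.230, θ₂=-0.075, ω₂=-0.079
apply F[1]=+15.000 → step 2: x=0.007, v=0.352, θ₁=-0.020, ω₁=-0.463, θ₂=-0.077, ω₂=-0.152
apply F[2]=+15.000 → step 3: x=0.016, v=0.529, θ₁=-0.032, ω₁=-0.702, θ₂=-0.081, ω₂=-0.217
apply F[3]=+15.000 → step 4: x=0.028, v=0.708, θ₁=-0.048, ω₁=-0.950, θ₂=-0.086, ω₂=-0.268
apply F[4]=+15.000 → step 5: x=0.044, v=0.888, θ₁=-0.070, ω₁=-1.209, θ₂=-0.091, ω₂=-0.300
apply F[5]=+12.650 → step 6: x=0.063, v=1.043, θ₁=-0.096, ω₁=-1.443, θ₂=-0.098, ω₂=-0.312
apply F[6]=-10.057 → step 7: x=0.083, v=0.937, θ₁=-0.124, ω₁=-1.330, θ₂=-0.104, ω₂=-0.301
apply F[7]=-15.000 → step 8: x=0.100, v=0.778, θ₁=-0.149, ω₁=-1.157, θ₂=-0.109, ω₂=-0.263
apply F[8]=-15.000 → step 9: x=0.114, v=0.623, θ₁=-0.171, ω₁=-1.001, θ₂=-0.114, ω₂=-0.199
apply F[9]=-15.000 → step 10: x=0.125, v=0.470, θ₁=-0.189, ω₁=-0.860, θ₂=-0.117, ω₂=-0.113
apply F[10]=-15.000 → step 11: x=0.133, v=0.320, θ₁=-0.205, ω₁=-0.732, θ₂=-0.118, ω₂=-0.004
apply F[11]=-15.000 → step 12: x=0.138, v=0.172, θ₁=-0.218, ω₁=-0.617, θ₂=-0.117, ω₂=0.127
apply F[12]=-15.000 → step 13: x=0.140, v=0.026, θ₁=-0.230, ω₁=-0.513, θ₂=-0.113, ω₂=0.280
apply F[13]=-15.000 → step 14: x=0.139, v=-0.119, θ₁=-0.239, ω₁=-0.419, θ₂=-0.106, ω₂=0.457
apply F[14]=-15.000 → step 15: x=0.135, v=-0.262, θ₁=-0.247, ω₁=-0.334, θ₂=-0.095, ω₂=0.658
apply F[15]=-15.000 → step 16: x=0.129, v=-0.405, θ₁=-0.252, ω₁=-0.257, θ₂=-0.079, ω₂=0.886
apply F[16]=-15.000 → step 17: x=0.119, v=-0.548, θ₁=-0.257, ω₁=-0.188, θ₂=-0.059, ω₂=1.143
apply F[17]=-15.000 → step 18: x=0.107, v=-0.691, θ₁=-0.260, ω₁=-0.126, θ₂=-0.033, ω₂=1.432
apply F[18]=-15.000 → step 19: x=0.092, v=-0.834, θ₁=-0.262, ω₁=-0.070, θ₂=-0.002, ω₂=1.756
apply F[19]=-15.000 → step 20: x=0.073, v=-0.978, θ₁=-0.263, ω₁=-0.018, θ₂=0.037, ω₂=2.115
apply F[20]=-15.000 → step 21: x=0.052, v=-1.123, θ₁=-0.263, ω₁=0.032, θ₂=0.083, ω₂=2.510
apply F[21]=-15.000 → step 22: x=0.029, v=-1.270, θ₁=-0.262, ω₁=0.083, θ₂=0.138, ω₂=2.940
apply F[22]=-15.000 → step 23: x=0.002, v=-1.419, θ₁=-0.259, ω₁=0.140, θ₂=0.201, ω₂=3.398
apply F[23]=-15.000 → step 24: x=-0.028, v=-1.570, θ₁=-0.256, ω₁=0.209, θ₂=0.274, ω₂=3.879
apply F[24]=-15.000 → step 25: x=-0.061, v=-1.723, θ₁=-0.251, ω₁=0.297, θ₂=0.356, ω₂=4.372
apply F[25]=-15.000 → step 26: x=-0.097, v=-1.880, θ₁=-0.244, ω₁=0.410, θ₂=0.449, ω₂=4.870
apply F[26]=-15.000 → step 27: x=-0.136, v=-2.038, θ₁=-0.234, ω₁=0.558, θ₂=0.551, ω₂=5.362
apply F[27]=-15.000 → step 28: x=-0.179, v=-2.200, θ₁=-0.221, ω₁=0.745, θ₂=0.663, ω₂=5.843
apply F[28]=-15.000 → step 29: x=-0.224, v=-2.363, θ₁=-0.204, ω₁=0.979, θ₂=0.785, ω₂=6.308
Max |angle| over trajectory = 0.785 rad = 45.0°.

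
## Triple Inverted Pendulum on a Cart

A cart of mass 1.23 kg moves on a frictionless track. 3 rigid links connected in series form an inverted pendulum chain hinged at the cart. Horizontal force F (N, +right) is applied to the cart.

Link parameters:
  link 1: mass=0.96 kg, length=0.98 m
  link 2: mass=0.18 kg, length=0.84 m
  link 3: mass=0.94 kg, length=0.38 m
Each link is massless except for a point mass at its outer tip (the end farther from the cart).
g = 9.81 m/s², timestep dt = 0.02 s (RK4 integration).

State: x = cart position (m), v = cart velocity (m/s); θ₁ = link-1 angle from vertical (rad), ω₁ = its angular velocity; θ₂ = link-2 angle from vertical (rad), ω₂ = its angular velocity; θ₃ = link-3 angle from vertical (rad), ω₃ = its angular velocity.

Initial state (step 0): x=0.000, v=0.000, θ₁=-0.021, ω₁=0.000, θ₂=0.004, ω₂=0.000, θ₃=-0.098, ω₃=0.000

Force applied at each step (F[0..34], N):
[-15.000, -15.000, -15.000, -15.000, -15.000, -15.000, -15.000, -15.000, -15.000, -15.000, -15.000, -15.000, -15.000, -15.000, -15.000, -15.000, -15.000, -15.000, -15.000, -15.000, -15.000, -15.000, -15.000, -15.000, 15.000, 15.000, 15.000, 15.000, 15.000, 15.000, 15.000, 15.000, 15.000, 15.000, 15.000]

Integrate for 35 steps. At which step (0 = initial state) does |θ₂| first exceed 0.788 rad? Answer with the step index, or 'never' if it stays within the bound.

apply F[0]=-15.000 → step 1: x=-0.002, v=-0.237, θ₁=-0.019, ω₁=0.232, θ₂=0.005, ω₂=0.133, θ₃=-0.101, ω₃=-0.321
apply F[1]=-15.000 → step 2: x=-0.010, v=-0.476, θ₁=-0.012, ω₁=0.468, θ₂=0.009, ω₂=0.271, θ₃=-0.111, ω₃=-0.657
apply F[2]=-15.000 → step 3: x=-0.021, v=-0.718, θ₁=0.000, ω₁=0.710, θ₂=0.016, ω₂=0.415, θ₃=-0.128, ω₃=-1.019
apply F[3]=-15.000 → step 4: x=-0.038, v=-0.964, θ₁=0.017, ω₁=0.960, θ₂=0.026, ω₂=0.563, θ₃=-0.152, ω₃=-1.402
apply F[4]=-15.000 → step 5: x=-0.060, v=-1.215, θ₁=0.039, ω₁=1.220, θ₂=0.039, ω₂=0.703, θ₃=-0.184, ω₃=-1.786
apply F[5]=-15.000 → step 6: x=-0.087, v=-1.468, θ₁=0.066, ω₁=1.490, θ₂=0.054, ω₂=0.821, θ₃=-0.223, ω₃=-2.131
apply F[6]=-15.000 → step 7: x=-0.119, v=-1.724, θ₁=0.098, ω₁=1.767, θ₂=0.071, ω₂=0.901, θ₃=-0.268, ω₃=-2.393
apply F[7]=-15.000 → step 8: x=-0.156, v=-1.979, θ₁=0.136, ω₁=2.050, θ₂=0.090, ω₂=0.932, θ₃=-0.318, ω₃=-2.544
apply F[8]=-15.000 → step 9: x=-0.198, v=-2.230, θ₁=0.180, ω₁=2.335, θ₂=0.108, ω₂=0.915, θ₃=-0.369, ω₃=-2.570
apply F[9]=-15.000 → step 10: x=-0.245, v=-2.475, θ₁=0.230, ω₁=2.619, θ₂=0.126, ω₂=0.859, θ₃=-0.420, ω₃=-2.474
apply F[10]=-15.000 → step 11: x=-0.297, v=-2.710, θ₁=0.285, ω₁=2.898, θ₂=0.142, ω₂=0.776, θ₃=-0.468, ω₃=-2.264
apply F[11]=-15.000 → step 12: x=-0.353, v=-2.930, θ₁=0.346, ω₁=3.167, θ₂=0.157, ω₂=0.679, θ₃=-0.510, ω₃=-1.950
apply F[12]=-15.000 → step 13: x=-0.414, v=-3.131, θ₁=0.412, ω₁=3.422, θ₂=0.170, ω₂=0.583, θ₃=-0.545, ω₃=-1.542
apply F[13]=-15.000 → step 14: x=-0.478, v=-3.308, θ₁=0.482, ω₁=3.657, θ₂=0.180, ω₂=0.499, θ₃=-0.571, ω₃=-1.052
apply F[14]=-15.000 → step 15: x=-0.546, v=-3.460, θ₁=0.558, ω₁=3.872, θ₂=0.190, ω₂=0.436, θ₃=-0.587, ω₃=-0.492
apply F[15]=-15.000 → step 16: x=-0.617, v=-3.584, θ₁=0.637, ω₁=4.064, θ₂=0.198, ω₂=0.397, θ₃=-0.590, ω₃=0.125
apply F[16]=-15.000 → step 17: x=-0.689, v=-3.679, θ₁=0.720, ω₁=4.234, θ₂=0.206, ω₂=0.385, θ₃=-0.581, ω₃=0.787
apply F[17]=-15.000 → step 18: x=-0.764, v=-3.746, θ₁=0.806, ω₁=4.384, θ₂=0.213, ω₂=0.395, θ₃=-0.559, ω₃=1.485
apply F[18]=-15.000 → step 19: x=-0.839, v=-3.785, θ₁=0.895, ω₁=4.515, θ₂=0.222, ω₂=0.422, θ₃=-0.522, ω₃=2.214
apply F[19]=-15.000 → step 20: x=-0.915, v=-3.797, θ₁=0.987, ω₁=4.630, θ₂=0.230, ω₂=0.458, θ₃=-0.470, ω₃=2.973
apply F[20]=-15.000 → step 21: x=-0.991, v=-3.785, θ₁=1.080, ω₁=4.729, θ₂=0.240, ω₂=0.493, θ₃=-0.402, ω₃=3.769
apply F[21]=-15.000 → step 22: x=-1.066, v=-3.750, θ₁=1.176, ω₁=4.811, θ₂=0.250, ω₂=0.520, θ₃=-0.319, ω₃=4.610
apply F[22]=-15.000 → step 23: x=-1.140, v=-3.692, θ₁=1.273, ω₁=4.873, θ₂=0.261, ω₂=0.534, θ₃=-0.218, ω₃=5.502
apply F[23]=-15.000 → step 24: x=-1.214, v=-3.615, θ₁=1.371, ω₁=4.904, θ₂=0.271, ω₂=0.542, θ₃=-0.098, ω₃=6.430
apply F[24]=+15.000 → step 25: x=-1.282, v=-3.255, θ₁=1.469, ω₁=4.907, θ₂=0.280, ω₂=0.369, θ₃=0.037, ω₃=7.067
apply F[25]=+15.000 → step 26: x=-1.344, v=-2.888, θ₁=1.567, ω₁=4.898, θ₂=0.287, ω₂=0.301, θ₃=0.183, ω₃=7.538
apply F[26]=+15.000 → step 27: x=-1.398, v=-2.518, θ₁=1.665, ω₁=4.897, θ₂=0.294, ω₂=0.439, θ₃=0.336, ω₃=7.633
apply F[27]=+15.000 → step 28: x=-1.444, v=-2.146, θ₁=1.763, ω₁=4.945, θ₂=0.306, ω₂=0.798, θ₃=0.486, ω₃=7.321
apply F[28]=+15.000 → step 29: x=-1.484, v=-1.766, θ₁=1.863, ω₁=5.068, θ₂=0.327, ω₂=1.299, θ₃=0.627, ω₃=6.785
apply F[29]=+15.000 → step 30: x=-1.515, v=-1.366, θ₁=1.966, ω₁=5.268, θ₂=0.358, ω₂=1.873, θ₃=0.757, ω₃=6.193
apply F[30]=+15.000 → step 31: x=-1.538, v=-0.937, θ₁=2.074, ω₁=5.538, θ₂=0.402, ω₂=2.499, θ₃=0.875, ω₃=5.606
apply F[31]=+15.000 → step 32: x=-1.552, v=-0.472, θ₁=2.188, ω₁=5.872, θ₂=0.459, ω₂=3.192, θ₃=0.981, ω₃=5.023
apply F[32]=+15.000 → step 33: x=-1.557, v=0.035, θ₁=2.309, ω₁=6.266, θ₂=0.530, ω₂=3.986, θ₃=1.075, ω₃=4.410
apply F[33]=+15.000 → step 34: x=-1.550, v=0.584, θ₁=2.439, ω₁=6.712, θ₂=0.619, ω₂=4.932, θ₃=1.157, ω₃=3.709
apply F[34]=+15.000 → step 35: x=-1.533, v=1.162, θ₁=2.578, ω₁=7.180, θ₂=0.729, ω₂=6.103, θ₃=1.223, ω₃=2.819
max |θ₂| = 0.729 ≤ 0.788 over all 36 states.

Answer: never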